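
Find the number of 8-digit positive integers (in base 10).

These are the integers in [10^7, 10^8), so the count is 10^8 - 10^7 = 9 x 10^7.

Final answer: 90000000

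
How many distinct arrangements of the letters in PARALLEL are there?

Letters (A:2, E:1, L:3, P:1, R:1). Total letters: 8.
Permutations = 8!/(3! x 2!).

Final answer: 3360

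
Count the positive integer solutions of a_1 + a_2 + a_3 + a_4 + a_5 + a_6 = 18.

Substitute a'_i = a_i - 1 (so a'_i >= 0). Then sum a'_i = 18 - 6 = 12.
Stars and bars: C(12+6-1, 6-1) = C(17,5).

Final answer: C(17,5) = 6188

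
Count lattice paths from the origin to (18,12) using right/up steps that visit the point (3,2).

Paths (0,0)->(3,2): C(5,2) = 10.
Paths (3,2)->(18,12): C(25,10) = 3268760.
By multiplication principle: 10 x 3268760.

Final answer: 32687600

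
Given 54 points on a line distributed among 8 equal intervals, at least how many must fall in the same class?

By pigeonhole with 54 objects and 8 categories: ceiling(54/8).

Final answer: 7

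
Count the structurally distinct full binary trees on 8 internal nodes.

This is counted by the nth Catalan number C_n. Here n = 8.
C_n = C(2n,n)/(n+1), so C_{8} = C(16,8)/9 = 12870/9.

Final answer: C_{8} = 1430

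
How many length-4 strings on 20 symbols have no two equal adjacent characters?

First character: 20 choices. Each subsequent: 19 choices (must differ from the previous one).
Total: 20 x 19^3.

Final answer: 20 x 19^{3} = 137180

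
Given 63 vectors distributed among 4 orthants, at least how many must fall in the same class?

By pigeonhole with 63 objects and 4 categories: ceiling(63/4).

Final answer: 16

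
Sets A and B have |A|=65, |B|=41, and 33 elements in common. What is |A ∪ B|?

|A union B| = |A| + |B| - |A intersect B| = 65 + 41 - 33.

Final answer: 73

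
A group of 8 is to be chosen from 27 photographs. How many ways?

C(27,8) = 27!/(8! x 19!).

Final answer: \binom{27}{8} = 2220075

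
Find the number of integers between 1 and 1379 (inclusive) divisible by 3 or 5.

Multiples of 3: 459. Multiples of 5: 275. Of both (lcm=15): 91.
By inclusion-exclusion: 459 + 275 - 91.

Final answer: 643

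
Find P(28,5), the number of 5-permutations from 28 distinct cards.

P(28,5) = 28!/(28-5)! = 28!/23!.

Final answer: P(28,5) = 11793600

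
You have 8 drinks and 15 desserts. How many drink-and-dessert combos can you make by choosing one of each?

By the multiplication principle: 8 x 15.

Final answer: 120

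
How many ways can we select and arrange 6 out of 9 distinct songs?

P(9,6) = 9!/(9-6)! = 9!/3!.

Final answer: P(9,6) = 60480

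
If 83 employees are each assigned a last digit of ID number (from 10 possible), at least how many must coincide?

There are 10 possible values for last digit of ID number. With 83 employees and 10 categories, by pigeonhole: ceiling(83/10).

Final answer: 9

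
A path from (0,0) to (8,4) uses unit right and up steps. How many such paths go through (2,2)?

Paths (0,0)->(2,2): C(4,2) = 6.
Paths (2,2)->(8,4): C(8,2) = 28.
By multiplication principle: 6 x 28.

Final answer: 168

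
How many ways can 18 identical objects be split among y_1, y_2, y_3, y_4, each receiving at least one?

Substitute y'_i = y_i - 1 (so y'_i >= 0). Then sum y'_i = 18 - 4 = 14.
Stars and bars: C(14+4-1, 4-1) = C(17,3).

Final answer: C(17,3) = 680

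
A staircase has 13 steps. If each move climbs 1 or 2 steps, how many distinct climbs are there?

Let f(n) count the ways. The last step is size 1 or 2, so f(n) = f(n-1) + f(n-2) with f(1)=1, f(2)=2.
Building up term by term: f(1)=1, f(2)=2, f(3)=3, f(4)=5, f(5)=8, f(6)=13, f(7)=21, f(8)=34, f(9)=55, f(10)=89, f(11)=144, f(12)=233, f(13)=377.

Final answer: 377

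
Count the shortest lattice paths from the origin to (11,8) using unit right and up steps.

Each path has 11 right steps and 8 up steps in some order (19 steps total).
Choose which 8 of the 19 steps are up: C(19,8).

Final answer: C(19,8) = 75582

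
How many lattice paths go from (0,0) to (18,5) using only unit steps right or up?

Each path has 18 right steps and 5 up steps in some order (23 steps total).
Choose which 5 of the 23 steps are up: C(23,5).

Final answer: C(23,5) = 33649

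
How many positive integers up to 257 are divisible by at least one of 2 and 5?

Multiples of 2: 128. Multiples of 5: 51. Of both (lcm=10): 25.
By inclusion-exclusion: 128 + 51 - 25.

Final answer: 154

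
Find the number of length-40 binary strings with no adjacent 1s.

Classify by the final bit: ...0 gives a(n-1) strings, ...01 gives a(n-2) strings. Thus a(n) = a(n-1) + a(n-2) with a(1)=2, a(2)=3.
Iterating the recurrence: a(1)=2, a(2)=3, a(3)=5, a(4)=8, a(5)=13, a(6)=21, a(7)=34, a(8)=55, a(9)=89, a(10)=144, a(11)=233, a(12)=377, a(13)=610, a(14)=987, a(15)=1597, a(16)=2584, a(17)=4181, a(18)=6765, a(19)=10946, a(20)=17711, a(21)=28657, a(22)=46368, a(23)=75025, a(24)=121393, a(25)=196418, a(26)=317811, a(27)=514229, a(28)=832040, a(29)=1346269, a(30)=2178309, a(31)=3524578, a(32)=5702887, a(33)=9227465, a(34)=14930352, a(35)=24157817, a(36)=39088169, a(37)=63245986, a(38)=102334155, a(39)=165580141, a(40)=267914296.

Final answer: 267914296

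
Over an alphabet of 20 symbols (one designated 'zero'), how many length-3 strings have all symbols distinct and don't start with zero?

The leading digit has 19 choices (anything but zero); the next has 19 (anything but the first), then 18, and so on, one fewer each time.
Total: 19 x 19 x 18.

Final answer: 6498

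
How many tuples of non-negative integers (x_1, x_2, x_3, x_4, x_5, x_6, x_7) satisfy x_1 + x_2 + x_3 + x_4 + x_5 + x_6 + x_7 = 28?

Stars and bars with 28 stars and 6 bars:
C(28+7-1, 7-1) = C(34,6).

Final answer: C(34,6) = 1344904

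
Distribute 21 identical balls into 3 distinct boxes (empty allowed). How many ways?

Stars and bars: C(n+k-1, k-1) = C(23,2).

Final answer: C(23,2) = 253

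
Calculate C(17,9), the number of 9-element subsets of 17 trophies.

C(17,9) = 17!/(9! x 8!).

Final answer: \binom{17}{9} = 24310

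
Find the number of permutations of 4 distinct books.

The number of ways to arrange 4 distinct objects is 4!.

Final answer: 4! = 24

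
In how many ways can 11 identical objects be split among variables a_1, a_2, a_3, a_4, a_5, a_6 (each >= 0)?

Stars and bars with 11 stars and 5 bars:
C(11+6-1, 6-1) = C(16,5).

Final answer: C(16,5) = 4368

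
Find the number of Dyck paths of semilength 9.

Total monotonic paths to (9,9): C(18,9) = 48620.
Reflecting each bad path at its first crossing gives a bijection with paths to (8,10): C(18,10) = 43758.
Valid Dyck paths: 48620 - 43758.
(Check: C(18,9) - C(18,10) = C(18,9)/10, the Catalan number C_{9}.)

Final answer: C_{9} = 4862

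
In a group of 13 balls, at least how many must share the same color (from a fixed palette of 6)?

There are 6 possible values for color (from a fixed palette of 6). With 13 balls and 6 categories, by pigeonhole: ceiling(13/6).

Final answer: 3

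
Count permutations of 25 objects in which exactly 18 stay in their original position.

Choose which 18 elements are fixed: C(25,18) = 480700.
Derange the remaining 7 using D(j) = (j-1)(D(j-1) + D(j-2)), D(0)=1, D(1)=0: D(2)=1, D(3)=2, D(4)=9, D(5)=44, D(6)=265, D(7)=1854.
Total: 480700 x 1854.

Final answer: C(25,18) D(7) = 891217800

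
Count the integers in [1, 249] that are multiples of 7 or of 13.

Multiples of 7: 35. Multiples of 13: 19. Of both (lcm=91): 2.
By inclusion-exclusion: 35 + 19 - 2.

Final answer: 52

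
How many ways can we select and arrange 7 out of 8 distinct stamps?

P(8,7) = 8!/(8-7)! = 8!/1!.

Final answer: P(8,7) = 40320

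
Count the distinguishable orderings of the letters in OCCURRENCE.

Letters (C:3, E:2, N:1, O:1, R:2, U:1). Total letters: 10.
Permutations = 10!/(3! x 2! x 2!).

Final answer: 151200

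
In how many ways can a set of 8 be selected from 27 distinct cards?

C(27,8) = 27!/(8! x 19!).

Final answer: \binom{27}{8} = 2220075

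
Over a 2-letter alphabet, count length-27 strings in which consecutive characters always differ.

Let g(n) count such strings. g(1) = 2, and each valid string of length n-1 extends in 1 ways (any symbol but the last), so g(n) = 1 g(n-1).
Total: g(27) = 2 x 1^26.

Final answer: 2 x 1^{26} = 2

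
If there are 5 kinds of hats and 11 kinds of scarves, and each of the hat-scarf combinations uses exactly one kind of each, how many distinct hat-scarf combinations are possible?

By the multiplication principle: 5 x 11.

Final answer: 55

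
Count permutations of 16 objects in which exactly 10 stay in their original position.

Choose which 10 elements are fixed: C(16,10) = 8008.
Derange the remaining 6 using D(j) = (j-1)(D(j-1) + D(j-2)), D(0)=1, D(1)=0: D(2)=1, D(3)=2, D(4)=9, D(5)=44, D(6)=265.
Total: 8008 x 265.

Final answer: C(16,10) D(6) = 2122120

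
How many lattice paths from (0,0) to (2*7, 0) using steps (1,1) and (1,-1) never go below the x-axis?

Total monotonic paths to (7,7): C(14,7) = 3432.
A path is bad iff it touches y = x + 1; reflecting its initial segment maps bad paths bijectively onto all paths to (6,8), of which there are C(14,8) = 3003.
Valid Dyck paths: 3432 - 3003.
(This is the Catalan number C_{7}.)

Final answer: C_{7} = 429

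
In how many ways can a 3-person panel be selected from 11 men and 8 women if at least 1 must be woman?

Sum over valid woman counts:
C(8,1)C(11,2) = 440
C(8,2)C(11,1) = 308
C(8,3)C(11,0) = 56
Total: 440 + 308 + 56.

Final answer: 804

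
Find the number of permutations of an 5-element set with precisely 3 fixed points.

Choose which 3 elements are fixed: C(5,3) = 10.
Derange the remaining 2 using D(j) = (j-1)(D(j-1) + D(j-2)), D(0)=1, D(1)=0: D(2)=1.
Total: 10 x 1.

Final answer: C(5,3) D(2) = 10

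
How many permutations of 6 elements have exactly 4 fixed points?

Choose which 4 elements are fixed: C(6,4) = 15.
Derange the remaining 2 using D(j) = (j-1)(D(j-1) + D(j-2)), D(0)=1, D(1)=0: D(2)=1.
Total: 15 x 1.

Final answer: C(6,4) D(2) = 15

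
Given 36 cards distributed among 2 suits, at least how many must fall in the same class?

By pigeonhole with 36 objects and 2 categories: ceiling(36/2).

Final answer: 18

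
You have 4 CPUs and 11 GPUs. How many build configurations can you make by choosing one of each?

By the multiplication principle: 4 x 11.

Final answer: 44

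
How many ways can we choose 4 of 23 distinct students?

C(23,4) = 23!/(4! x (23-4)!).

Final answer: C(23,4) = 8855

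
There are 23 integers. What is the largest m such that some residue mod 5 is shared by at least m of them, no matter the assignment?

There are 5 possible values for residue mod 5. With 23 integers and 5 categories, by pigeonhole: ceiling(23/5).

Final answer: 5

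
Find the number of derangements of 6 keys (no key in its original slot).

Derangements satisfy D(n) = (n-1)(D(n-1) + D(n-2)), starting from D(0)=1, D(1)=0.
D(2) = 1 x (0 + 1) = 1
D(3) = 2 x (1 + 0) = 2
D(4) = 3 x (2 + 1) = 9
D(5) = 4 x (9 + 2) = 44
D(6) = 5 x (D(5) + D(4)) = 5 x (44 + 9)

Final answer: D(6) = 265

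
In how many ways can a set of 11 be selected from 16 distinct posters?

C(16,11) = 16!/(11! x 5!).

Final answer: \binom{16}{11} = 4368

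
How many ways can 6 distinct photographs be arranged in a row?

The number of ways to arrange 6 distinct objects is 6!.

Final answer: 6! = 720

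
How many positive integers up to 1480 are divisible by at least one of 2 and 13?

Multiples of 2: 740. Multiples of 13: 113. Of both (lcm=26): 56.
By inclusion-exclusion: 740 + 113 - 56.

Final answer: 797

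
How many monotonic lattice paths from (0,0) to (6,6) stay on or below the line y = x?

Total monotonic paths to (6,6): C(12,6) = 924.
Reflecting each bad path at its first crossing gives a bijection with paths to (5,7): C(12,7) = 792.
Valid Dyck paths: 924 - 792.
(These counts are the Catalan numbers.)

Final answer: C_{6} = 132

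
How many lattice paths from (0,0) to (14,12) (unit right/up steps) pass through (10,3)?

Paths (0,0)->(10,3): C(13,3) = 286.
Paths (10,3)->(14,12): C(13,9) = 715.
By multiplication principle: 286 x 715.

Final answer: 204490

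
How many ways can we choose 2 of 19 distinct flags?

C(19,2) = 19!/(2! x (19-2)!).

Final answer: C(19,2) = 171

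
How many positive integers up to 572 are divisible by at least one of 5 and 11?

Multiples of 5: 114. Multiples of 11: 52. Of both (lcm=55): 10.
By inclusion-exclusion: 114 + 52 - 10.

Final answer: 156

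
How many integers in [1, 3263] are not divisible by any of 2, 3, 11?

|div by 2|=1631, |div by 3|=1087, |div by 11|=296.
|div by 2&3|=543, |div by 2&11|=148, |div by 3&11|=98, |div by all|=49.
By inclusion-exclusion, divisible by at least one: 1631+1087+296-543-148-98+49 = 2274.
Not divisible by any: 3263 - 2274.

Final answer: 989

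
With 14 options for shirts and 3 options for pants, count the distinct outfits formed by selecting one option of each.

By the multiplication principle: 14 x 3.

Final answer: 42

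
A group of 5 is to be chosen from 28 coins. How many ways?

C(28,5) = 28!/(5! x 23!).

Final answer: \binom{28}{5} = 98280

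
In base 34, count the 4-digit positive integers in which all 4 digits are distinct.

The leading digit has 33 choices (anything but zero); the next has 33 (anything but the first), then 32, and so on, one fewer each time.
Total: 33 x 33 x 32 x 31.

Final answer: 1080288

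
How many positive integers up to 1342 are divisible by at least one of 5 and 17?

Multiples of 5: 268. Multiples of 17: 78. Of both (lcm=85): 15.
By inclusion-exclusion: 268 + 78 - 15.

Final answer: 331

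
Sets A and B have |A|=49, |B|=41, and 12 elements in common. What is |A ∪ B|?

|A union B| = |A| + |B| - |A intersect B| = 49 + 41 - 12.

Final answer: 78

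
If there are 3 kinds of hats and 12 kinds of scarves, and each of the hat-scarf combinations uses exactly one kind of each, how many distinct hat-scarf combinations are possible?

By the multiplication principle: 3 x 12.

Final answer: 36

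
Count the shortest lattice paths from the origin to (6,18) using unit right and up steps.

Each path has 6 right steps and 18 up steps in some order (24 steps total).
Choose which 18 of the 24 steps are up: C(24,18).

Final answer: C(24,18) = 134596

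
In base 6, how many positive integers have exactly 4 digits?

In base 6, the leading digit has 5 choices (1..5); each of the remaining 3 digits has 6 choices.
Total: 5 x 6^3.

Final answer: 1080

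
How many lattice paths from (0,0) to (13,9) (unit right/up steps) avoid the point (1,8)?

Total paths to (13,9): C(22,9) = 497420.
Paths through (1,8): C(9,8) x C(13,1) = 117.
Avoiding (1,8): 497420 - 117.

Final answer: 497303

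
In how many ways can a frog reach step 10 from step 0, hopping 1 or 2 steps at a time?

Condition on the final move: it is a 1-step (f(n-1) ways to get there) or a 2-step (f(n-2) ways), so f(n) = f(n-1) + f(n-2), with f(1)=1, f(2)=2.
Computing successive values: f(1)=1, f(2)=2, f(3)=3, f(4)=5, f(5)=8, f(6)=13, f(7)=21, f(8)=34, f(9)=55, f(10)=89.

Final answer: 89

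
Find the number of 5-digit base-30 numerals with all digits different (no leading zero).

The leading digit has 29 choices (anything but zero); the next has 29 (anything but the first), then 28, and so on, one fewer each time.
Total: 29 x 29 x 28 x 27 x 26.

Final answer: 16530696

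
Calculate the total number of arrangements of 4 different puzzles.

The number of ways to arrange 4 distinct objects is 4!.

Final answer: 4! = 24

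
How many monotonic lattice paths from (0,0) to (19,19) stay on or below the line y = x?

Total monotonic paths to (19,19): C(38,19) = 35345263800.
Reflecting each bad path at its first crossing gives a bijection with paths to (18,20): C(38,20) = 33578000610.
Valid Dyck paths: 35345263800 - 33578000610.
(These counts are the Catalan numbers.)

Final answer: C_{19} = 1767263190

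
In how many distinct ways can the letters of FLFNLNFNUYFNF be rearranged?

Letters (F:5, L:2, N:4, U:1, Y:1). Total letters: 13.
Permutations = 13!/(5! x 4! x 2!).

Final answer: 1081080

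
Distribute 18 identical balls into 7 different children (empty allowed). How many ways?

Stars and bars: C(n+k-1, k-1) = C(24,6).

Final answer: C(24,6) = 134596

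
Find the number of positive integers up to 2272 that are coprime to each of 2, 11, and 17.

|div by 2|=1136, |div by 11|=206, |div by 17|=133.
|div by 2&11|=103, |div by 2&17|=66, |div by 11&17|=12, |div by all|=6.
By inclusion-exclusion, divisible by at least one: 1136+206+133-103-66-12+6 = 1300.
Not divisible by any: 2272 - 1300.

Final answer: 972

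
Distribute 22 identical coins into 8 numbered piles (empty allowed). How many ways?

Stars and bars: C(n+k-1, k-1) = C(29,7).

Final answer: C(29,7) = 1560780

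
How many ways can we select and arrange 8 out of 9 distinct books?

P(9,8) = 9!/(9-8)! = 9!/1!.

Final answer: P(9,8) = 362880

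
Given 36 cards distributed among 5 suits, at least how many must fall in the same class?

By pigeonhole with 36 objects and 5 categories: ceiling(36/5).

Final answer: 8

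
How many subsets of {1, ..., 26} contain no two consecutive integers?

Let a(n) count such subsets of {1, ..., n}. Either n is excluded (a(n-1) ways) or n is included, forcing n-1 out (a(n-2) ways), so a(n) = a(n-1) + a(n-2) with a(1)=2, a(2)=3.
Computing successive values: a(1)=2, a(2)=3, a(3)=5, a(4)=8, a(5)=13, a(6)=21, a(7)=34, a(8)=55, a(9)=89, a(10)=144, a(11)=233, a(12)=377, a(13)=610, a(14)=987, a(15)=1597, a(16)=2584, a(17)=4181, a(18)=6765, a(19)=10946, a(20)=17711, a(21)=28657, a(22)=46368, a(23)=75025, a(24)=121393, a(25)=196418, a(26)=317811.

Final answer: 317811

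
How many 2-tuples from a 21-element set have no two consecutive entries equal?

First character: 21 choices. Each subsequent: 20 choices (must differ from the previous one).
Total: 21 x 20^1.

Final answer: 21 x 20^{1} = 420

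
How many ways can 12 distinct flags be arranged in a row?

The number of ways to arrange 12 distinct objects is 12!.

Final answer: 12! = 479001600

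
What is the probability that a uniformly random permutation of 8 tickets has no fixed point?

Derangements satisfy D(n) = (n-1)(D(n-1) + D(n-2)), starting from D(0)=1, D(1)=0.
Building up: D(2)=1, D(3)=2, D(4)=9, D(5)=44, D(6)=265, D(7)=1854, D(8)=14833.
Total arrangements: 8! = 40320.
Probability = D(8)/8! = 2119/5760.

Final answer: D(8)/8! = 14833/40320 = 0.367882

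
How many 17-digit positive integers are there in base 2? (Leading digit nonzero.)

Leading digit: 1 options (nonzero). Other 16 digit(s): 2 options each.
Total: 1 x 2^16.

Final answer: 65536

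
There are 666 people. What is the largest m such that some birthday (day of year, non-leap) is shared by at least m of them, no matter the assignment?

There are 365 possible values for birthday (day of year, non-leap). With 666 people and 365 categories, by pigeonhole: ceiling(666/365).

Final answer: 2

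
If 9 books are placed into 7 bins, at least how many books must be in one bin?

By the pigeonhole principle: ceiling(9/7).

Final answer: 2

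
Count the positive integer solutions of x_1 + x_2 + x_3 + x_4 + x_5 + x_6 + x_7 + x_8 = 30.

Substitute x'_i = x_i - 1 (so x'_i >= 0). Then sum x'_i = 30 - 8 = 22.
Stars and bars: C(22+8-1, 8-1) = C(29,7).

Final answer: C(29,7) = 1560780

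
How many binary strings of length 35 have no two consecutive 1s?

Let a(n) count valid strings. If the last bit is 0 the prefix is any valid string of length n-1; if it is 1 the string must end in 01 with a valid prefix of length n-2. So a(n) = a(n-1) + a(n-2), a(1)=2, a(2)=3.
Computing successive values: a(1)=2, a(2)=3, a(3)=5, a(4)=8, a(5)=13, a(6)=21, a(7)=34, a(8)=55, a(9)=89, a(10)=144, a(11)=233, a(12)=377, a(13)=610, a(14)=987, a(15)=1597, a(16)=2584, a(17)=4181, a(18)=6765, a(19)=10946, a(20)=17711, a(21)=28657, a(22)=46368, a(23)=75025, a(24)=121393, a(25)=196418, a(26)=317811, a(27)=514229, a(28)=832040, a(29)=1346269, a(30)=2178309, a(31)=3524578, a(32)=5702887, a(33)=9227465, a(34)=14930352, a(35)=24157817.

Final answer: 24157817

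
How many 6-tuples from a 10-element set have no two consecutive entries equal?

First character: 10 choices. Each subsequent: 9 choices (must differ from the previous one).
Total: 10 x 9^5.

Final answer: 10 x 9^{5} = 590490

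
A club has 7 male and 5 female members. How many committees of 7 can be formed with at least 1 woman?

Sum over valid woman counts:
C(5,1)C(7,6) = 35
C(5,2)C(7,5) = 210
C(5,3)C(7,4) = 350
C(5,4)C(7,3) = 175
C(5,5)C(7,2) = 21
Total: 35 + 210 + 350 + 175 + 21.

Final answer: 791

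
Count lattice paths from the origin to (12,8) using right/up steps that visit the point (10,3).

Paths (0,0)->(10,3): C(13,3) = 286.
Paths (10,3)->(12,8): C(7,5) = 21.
By multiplication principle: 286 x 21.

Final answer: 6006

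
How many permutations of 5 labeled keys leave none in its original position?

Derangements satisfy D(n) = (n-1)(D(n-1) + D(n-2)), starting from D(0)=1, D(1)=0.
D(2) = 1 x (0 + 1) = 1
D(3) = 2 x (1 + 0) = 2
D(4) = 3 x (2 + 1) = 9
D(5) = 4 x (D(4) + D(3)) = 4 x (9 + 2)

Final answer: D(5) = 44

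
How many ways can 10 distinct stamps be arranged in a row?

The number of ways to arrange 10 distinct objects is 10!.

Final answer: 10! = 3628800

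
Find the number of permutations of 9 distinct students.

The number of ways to arrange 9 distinct objects is 9!.

Final answer: 9! = 362880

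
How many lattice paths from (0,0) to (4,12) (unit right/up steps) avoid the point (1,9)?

Total paths to (4,12): C(16,12) = 1820.
Paths through (1,9): C(10,9) x C(6,3) = 200.
Avoiding (1,9): 1820 - 200.

Final answer: 1620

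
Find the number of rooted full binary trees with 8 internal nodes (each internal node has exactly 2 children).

This is a standard Catalan-number count: the answer is C_n. Here n = 8.
Using C_0 = 1 and C_(k+1) = C_k x 2(2k+1)/(k+2), build up term by term: C_1=1, C_2=2, C_3=5, C_4=14, C_5=42, C_6=132, C_7=429, C_8=1430.

Final answer: C_{8} = 1430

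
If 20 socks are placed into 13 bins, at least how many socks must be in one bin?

By the pigeonhole principle: ceiling(20/13).

Final answer: 2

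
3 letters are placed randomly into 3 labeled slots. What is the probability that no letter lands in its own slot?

Use the recurrence D(n) = (n-1)(D(n-1) + D(n-2)) with D(0)=1, D(1)=0.
Building up: D(2)=1, D(3)=2.
Total arrangements: 3! = 6.
Probability = D(3)/3! = 1/3.

Final answer: D(3)/3! = 2/6 = 0.333333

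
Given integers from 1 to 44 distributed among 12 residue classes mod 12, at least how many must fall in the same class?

By pigeonhole with 44 objects and 12 categories: ceiling(44/12).

Final answer: 4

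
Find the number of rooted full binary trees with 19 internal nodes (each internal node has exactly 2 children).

The structures are counted by the Catalan number C_n. Here n = 19.
C_n = (2n)!/(n!(n+1)!), so C_{19} = 38!/(19! x 20!) = C(38,19)/20 = 35345263800/20.

Final answer: C_{19} = 1767263190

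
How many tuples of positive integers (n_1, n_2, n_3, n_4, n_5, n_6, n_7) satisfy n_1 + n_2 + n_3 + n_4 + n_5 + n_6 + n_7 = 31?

Substitute n'_i = n_i - 1 (so n'_i >= 0). Then sum n'_i = 31 - 7 = 24.
Stars and bars: C(24+7-1, 7-1) = C(30,6).

Final answer: C(30,6) = 593775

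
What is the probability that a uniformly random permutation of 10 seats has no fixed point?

Use the recurrence D(n) = (n-1)(D(n-1) + D(n-2)) with D(0)=1, D(1)=0.
Building up: D(2)=1, D(3)=2, D(4)=9, D(5)=44, D(6)=265, D(7)=1854, D(8)=14833, D(9)=133496, D(10)=1334961.
Total arrangements: 10! = 3628800.
Probability = D(10)/10! = 16481/44800.

Final answer: D(10)/10! = 1334961/3628800 = 0.367879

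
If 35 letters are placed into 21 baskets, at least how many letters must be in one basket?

By the pigeonhole principle: ceiling(35/21).

Final answer: 2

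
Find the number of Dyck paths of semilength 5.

Total monotonic paths to (5,5): C(10,5) = 252.
Paths that cross above y=x (reflection bijection): C(10,6) = 210.
Valid Dyck paths: 252 - 210.
(Check: C(10,5) - C(10,6) = C(10,5)/6, the Catalan number C_{5}.)

Final answer: C_{5} = 42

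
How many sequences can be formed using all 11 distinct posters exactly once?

The number of ways to arrange 11 distinct objects is 11!.

Final answer: 11! = 39916800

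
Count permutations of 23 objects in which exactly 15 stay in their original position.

Choose which 15 elements are fixed: C(23,15) = 490314.
Derange the remaining 8 using D(j) = (j-1)(D(j-1) + D(j-2)), D(0)=1, D(1)=0: D(2)=1, D(3)=2, D(4)=9, D(5)=44, D(6)=265, D(7)=1854, D(8)=14833.
Total: 490314 x 14833.

Final answer: C(23,15) D(8) = 7272827562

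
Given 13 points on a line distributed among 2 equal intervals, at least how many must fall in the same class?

By pigeonhole with 13 objects and 2 categories: ceiling(13/2).

Final answer: 7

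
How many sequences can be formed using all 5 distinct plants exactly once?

The number of ways to arrange 5 distinct objects is 5!.

Final answer: 5! = 120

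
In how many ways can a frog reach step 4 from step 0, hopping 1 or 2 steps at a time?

Condition on the final move: it is a 1-step (f(n-1) ways to get there) or a 2-step (f(n-2) ways), so f(n) = f(n-1) + f(n-2), with f(1)=1, f(2)=2.
Building up term by term: f(1)=1, f(2)=2, f(3)=3, f(4)=5.

Final answer: 5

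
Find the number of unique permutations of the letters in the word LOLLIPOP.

Letters (I:1, L:3, O:2, P:2). Total letters: 8.
Permutations = 8!/(3! x 2! x 2!).

Final answer: 1680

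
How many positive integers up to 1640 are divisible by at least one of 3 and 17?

Multiples of 3: 546. Multiples of 17: 96. Of both (lcm=51): 32.
By inclusion-exclusion: 546 + 96 - 32.

Final answer: 610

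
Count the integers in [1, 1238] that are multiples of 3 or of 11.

Multiples of 3: 412. Multiples of 11: 112. Of both (lcm=33): 37.
By inclusion-exclusion: 412 + 112 - 37.

Final answer: 487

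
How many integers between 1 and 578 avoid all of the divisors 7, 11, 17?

|div by 7|=82, |div by 11|=52, |div by 17|=34.
|div by 7&11|=7, |div by 7&17|=4, |div by 11&17|=3, |div by all|=0.
By inclusion-exclusion, divisible by at least one: 82+52+34-7-4-3+0 = 154.
Not divisible by any: 578 - 154.

Final answer: 424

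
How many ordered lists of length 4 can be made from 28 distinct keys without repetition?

P(28,4) = 28!/(28-4)! = 28!/24!.

Final answer: P(28,4) = 491400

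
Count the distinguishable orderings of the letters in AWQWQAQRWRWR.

Letters (A:2, Q:3, R:3, W:4). Total letters: 12.
Permutations = 12!/(4! x 3! x 3! x 2!).

Final answer: 277200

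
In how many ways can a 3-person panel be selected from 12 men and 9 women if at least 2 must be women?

Sum over valid woman counts:
C(9,2)C(12,1) = 432
C(9,3)C(12,0) = 84
Total: 432 + 84.

Final answer: 516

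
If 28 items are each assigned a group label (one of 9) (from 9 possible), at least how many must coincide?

There are 9 possible values for group label (one of 9). With 28 items and 9 categories, by pigeonhole: ceiling(28/9).

Final answer: 4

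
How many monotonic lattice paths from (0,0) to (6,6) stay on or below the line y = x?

Total monotonic paths to (6,6): C(12,6) = 924.
A path is bad iff it touches y = x + 1; reflecting its initial segment maps bad paths bijectively onto all paths to (5,7), of which there are C(12,7) = 792.
Valid Dyck paths: 924 - 792.
(Equivalently, C_{6} = C(12,6)/7 = 924/7.)

Final answer: C_{6} = 132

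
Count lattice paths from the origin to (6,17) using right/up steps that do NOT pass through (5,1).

Total paths to (6,17): C(23,17) = 100947.
Paths through (5,1): C(6,1) x C(17,16) = 102.
Avoiding (5,1): 100947 - 102.

Final answer: 100845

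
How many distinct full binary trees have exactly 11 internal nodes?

This is counted by the nth Catalan number C_n. Here n = 11.
C_n = (2n)!/(n!(n+1)!), so C_{11} = 22!/(11! x 12!) = C(22,11)/12 = 705432/12.

Final answer: C_{11} = 58786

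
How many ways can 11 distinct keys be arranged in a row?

The number of ways to arrange 11 distinct objects is 11!.

Final answer: 11! = 39916800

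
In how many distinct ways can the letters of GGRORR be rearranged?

Letters (G:2, O:1, R:3). Total letters: 6.
Permutations = 6!/(3! x 2!).

Final answer: 60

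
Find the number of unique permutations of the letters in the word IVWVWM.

Letters (I:1, M:1, V:2, W:2). Total letters: 6.
Permutations = 6!/(2! x 2!).

Final answer: 180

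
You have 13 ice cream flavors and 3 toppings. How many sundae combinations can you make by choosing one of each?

By the multiplication principle: 13 x 3.

Final answer: 39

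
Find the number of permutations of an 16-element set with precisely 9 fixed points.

Choose which 9 elements are fixed: C(16,9) = 11440.
Derange the remaining 7 using D(j) = (j-1)(D(j-1) + D(j-2)), D(0)=1, D(1)=0: D(2)=1, D(3)=2, D(4)=9, D(5)=44, D(6)=265, D(7)=1854.
Total: 11440 x 1854.

Final answer: C(16,9) D(7) = 21209760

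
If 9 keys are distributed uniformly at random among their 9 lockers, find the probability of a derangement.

D(n) = (n-1)(D(n-1) + D(n-2)), D(0)=1, D(1)=0.
Building up: D(2)=1, D(3)=2, D(4)=9, D(5)=44, D(6)=265, D(7)=1854, D(8)=14833, D(9)=133496.
Total arrangements: 9! = 362880.
Probability = D(9)/9! = 16687/45360.

Final answer: D(9)/9! = 133496/362880 = 0.367879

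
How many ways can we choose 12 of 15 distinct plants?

C(15,12) = 15!/(12! x 3!).

Final answer: \binom{15}{12} = 455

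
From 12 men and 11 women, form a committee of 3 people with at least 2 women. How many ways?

Sum over valid woman counts:
C(11,2)C(12,1) = 660
C(11,3)C(12,0) = 165
Total: 660 + 165.

Final answer: 825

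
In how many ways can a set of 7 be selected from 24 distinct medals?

C(24,7) = 24!/(7! x (24-7)!).

Final answer: C(24,7) = 346104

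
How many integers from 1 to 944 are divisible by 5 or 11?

Multiples of 5: 188. Multiples of 11: 85. Of both (lcm=55): 17.
By inclusion-exclusion: 188 + 85 - 17.

Final answer: 256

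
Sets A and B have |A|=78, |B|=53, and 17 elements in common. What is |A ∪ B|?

|A union B| = |A| + |B| - |A intersect B| = 78 + 53 - 17.

Final answer: 114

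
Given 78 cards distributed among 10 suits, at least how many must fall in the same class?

By pigeonhole with 78 objects and 10 categories: ceiling(78/10).

Final answer: 8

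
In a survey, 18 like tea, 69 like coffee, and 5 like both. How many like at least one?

|A union B| = |A| + |B| - |A intersect B| = 18 + 69 - 5.

Final answer: 82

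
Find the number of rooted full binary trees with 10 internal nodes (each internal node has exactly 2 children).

This is counted by the nth Catalan number C_n. Here n = 10.
C_n = C(2n,n) - C(2n,n+1), so C_{10} = C(20,10) - C(20,11) = 184756 - 167960.

Final answer: C_{10} = 16796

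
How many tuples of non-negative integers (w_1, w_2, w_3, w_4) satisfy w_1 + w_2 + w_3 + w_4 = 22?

Stars and bars with 22 stars and 3 bars:
C(22+4-1, 4-1) = C(25,3).

Final answer: C(25,3) = 2300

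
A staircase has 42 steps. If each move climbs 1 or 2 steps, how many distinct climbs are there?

Let f(n) count the ways. The last step is size 1 or 2, so f(n) = f(n-1) + f(n-2) with f(1)=1, f(2)=2.
Building up term by term: f(1)=1, f(2)=2, f(3)=3, f(4)=5, f(5)=8, f(6)=13, f(7)=21, f(8)=34, f(9)=55, f(10)=89, f(11)=144, f(12)=233, f(13)=377, f(14)=610, f(15)=987, f(16)=1597, f(17)=2584, f(18)=4181, f(19)=6765, f(20)=10946, f(21)=17711, f(22)=28657, f(23)=46368, f(24)=75025, f(25)=121393, f(26)=196418, f(27)=317811, f(28)=514229, f(29)=832040, f(30)=1346269, f(31)=2178309, f(32)=3524578, f(33)=5702887, f(34)=9227465, f(35)=14930352, f(36)=24157817, f(37)=39088169, f(38)=63245986, f(39)=102334155, f(40)=165580141, f(41)=267914296, f(42)=433494437.

Final answer: 433494437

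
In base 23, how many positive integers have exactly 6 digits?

In base 23, the leading digit has 22 choices (1..22); each of the remaining 5 digits has 23 choices.
Total: 22 x 23^5.

Final answer: 141599546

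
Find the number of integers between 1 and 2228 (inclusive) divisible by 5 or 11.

Multiples of 5: 445. Multiples of 11: 202. Of both (lcm=55): 40.
By inclusion-exclusion: 445 + 202 - 40.

Final answer: 607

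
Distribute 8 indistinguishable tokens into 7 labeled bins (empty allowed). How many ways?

Stars and bars: C(n+k-1, k-1) = C(14,6).

Final answer: C(14,6) = 3003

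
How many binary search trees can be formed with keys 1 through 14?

This is counted by the nth Catalan number C_n. Here n = 14.
C_n = C(2n,n)/(n+1), so C_{14} = C(28,14)/15 = 40116600/15.

Final answer: C_{14} = 2674440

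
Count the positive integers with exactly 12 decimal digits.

These are the integers in [10^11, 10^12), so the count is 10^12 - 10^11 = 9 x 10^11.

Final answer: 900000000000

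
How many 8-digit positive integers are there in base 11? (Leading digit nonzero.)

These are the integers in [11^7, 11^8), so the count is 11^8 - 11^7 = 10 x 11^7.

Final answer: 194871710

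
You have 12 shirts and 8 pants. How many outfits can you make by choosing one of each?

By the multiplication principle: 12 x 8.

Final answer: 96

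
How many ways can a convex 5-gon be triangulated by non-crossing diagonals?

The structures are counted by the Catalan number C_n. Here n = 5 - 2 = 3.
Using C_0 = 1 and C_(k+1) = C_k x 2(2k+1)/(k+2), build up term by term: C_1=1, C_2=2, C_3=5.

Final answer: C_{3} = 5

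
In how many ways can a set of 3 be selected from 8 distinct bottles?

C(8,3) = 8!/(3! x (8-3)!).

Final answer: C(8,3) = 56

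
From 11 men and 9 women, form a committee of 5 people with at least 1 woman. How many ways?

Sum over valid woman counts:
C(9,1)C(11,4) = 2970
C(9,2)C(11,3) = 5940
C(9,3)C(11,2) = 4620
C(9,4)C(11,1) = 1386
C(9,5)C(11,0) = 126
Total: 2970 + 5940 + 4620 + 1386 + 126.

Final answer: 15042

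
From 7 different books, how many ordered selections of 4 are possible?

P(7,4) = 7!/(7-4)! = 7!/3!.

Final answer: P(7,4) = 840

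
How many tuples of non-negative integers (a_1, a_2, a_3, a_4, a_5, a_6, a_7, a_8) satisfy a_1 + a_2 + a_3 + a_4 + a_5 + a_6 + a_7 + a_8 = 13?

Stars and bars with 13 stars and 7 bars:
C(13+8-1, 8-1) = C(20,7).

Final answer: C(20,7) = 77520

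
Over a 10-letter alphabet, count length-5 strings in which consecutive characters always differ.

First character: 10 choices. Each subsequent: 9 choices (must differ from the previous one).
Total: 10 x 9^4.

Final answer: 10 x 9^{4} = 65610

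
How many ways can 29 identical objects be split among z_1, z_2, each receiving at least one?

Substitute z'_i = z_i - 1 (so z'_i >= 0). Then sum z'_i = 29 - 2 = 27.
Stars and bars: C(27+2-1, 2-1) = C(28,1).

Final answer: C(28,1) = 28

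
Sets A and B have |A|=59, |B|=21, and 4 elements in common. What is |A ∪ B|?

|A union B| = |A| + |B| - |A intersect B| = 59 + 21 - 4.

Final answer: 76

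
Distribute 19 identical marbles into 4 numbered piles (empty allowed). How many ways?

Stars and bars: C(n+k-1, k-1) = C(22,3).

Final answer: C(22,3) = 1540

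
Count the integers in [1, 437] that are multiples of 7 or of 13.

Multiples of 7: 62. Multiples of 13: 33. Of both (lcm=91): 4.
By inclusion-exclusion: 62 + 33 - 4.

Final answer: 91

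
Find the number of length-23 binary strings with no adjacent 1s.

A valid string ends in 0 (append to any length-(n-1) valid string) or in 01 (append to any length-(n-2) valid string), so a(n) = a(n-1) + a(n-2) with a(1)=2, a(2)=3.
Building up term by term: a(1)=2, a(2)=3, a(3)=5, a(4)=8, a(5)=13, a(6)=21, a(7)=34, a(8)=55, a(9)=89, a(10)=144, a(11)=233, a(12)=377, a(13)=610, a(14)=987, a(15)=1597, a(16)=2584, a(17)=4181, a(18)=6765, a(19)=10946, a(20)=17711, a(21)=28657, a(22)=46368, a(23)=75025.

Final answer: 75025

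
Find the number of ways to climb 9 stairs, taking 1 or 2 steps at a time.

Let f(n) count the ways. The last step is size 1 or 2, so f(n) = f(n-1) + f(n-2) with f(1)=1, f(2)=2.
Computing successive values: f(1)=1, f(2)=2, f(3)=3, f(4)=5, f(5)=8, f(6)=13, f(7)=21, f(8)=34, f(9)=55.

Final answer: 55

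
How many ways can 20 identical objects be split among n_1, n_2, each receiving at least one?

Substitute n'_i = n_i - 1 (so n'_i >= 0). Then sum n'_i = 20 - 2 = 18.
Stars and bars: C(18+2-1, 2-1) = C(19,1).

Final answer: C(19,1) = 19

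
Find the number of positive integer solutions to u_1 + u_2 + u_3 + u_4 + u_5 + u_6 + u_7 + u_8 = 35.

Substitute u'_i = u_i - 1 (so u'_i >= 0). Then sum u'_i = 35 - 8 = 27.
Stars and bars: C(27+8-1, 8-1) = C(34,7).

Final answer: C(34,7) = 5379616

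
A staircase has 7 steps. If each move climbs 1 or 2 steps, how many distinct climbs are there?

Let f(n) be the number of climbs. Removing the last move (1 or 2 steps) gives f(n) = f(n-1) + f(n-2); base cases f(1)=1, f(2)=2.
Computing successive values: f(1)=1, f(2)=2, f(3)=3, f(4)=5, f(5)=8, f(6)=13, f(7)=21.

Final answer: 21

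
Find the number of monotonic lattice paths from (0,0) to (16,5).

Each path has 16 right steps and 5 up steps in some order (21 steps total).
Choose which 5 of the 21 steps are up: C(21,5).

Final answer: C(21,5) = 20349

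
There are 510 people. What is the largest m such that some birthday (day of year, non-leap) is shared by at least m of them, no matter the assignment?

There are 365 possible values for birthday (day of year, non-leap). With 510 people and 365 categories, by pigeonhole: ceiling(510/365).

Final answer: 2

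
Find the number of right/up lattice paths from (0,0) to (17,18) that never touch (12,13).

Total paths to (17,18): C(35,18) = 4537567650.
Paths through (12,13): C(25,13) x C(10,5) = 1310475600.
Avoiding (12,13): 4537567650 - 1310475600.

Final answer: 3227092050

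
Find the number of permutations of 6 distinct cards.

The number of ways to arrange 6 distinct objects is 6!.

Final answer: 6! = 720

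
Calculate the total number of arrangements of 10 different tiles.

The number of ways to arrange 10 distinct objects is 10!.

Final answer: 10! = 3628800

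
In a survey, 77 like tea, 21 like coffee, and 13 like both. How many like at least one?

|A union B| = |A| + |B| - |A intersect B| = 77 + 21 - 13.

Final answer: 85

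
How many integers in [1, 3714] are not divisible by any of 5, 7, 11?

|div by 5|=742, |div by 7|=530, |div by 11|=337.
|div by 5&7|=106, |div by 5&11|=67, |div by 7&11|=48, |div by all|=9.
By inclusion-exclusion, divisible by at least one: 742+530+337-106-67-48+9 = 1397.
Not divisible by any: 3714 - 1397.

Final answer: 2317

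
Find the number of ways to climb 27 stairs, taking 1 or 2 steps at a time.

Let f(n) count the ways. The last step is size 1 or 2, so f(n) = f(n-1) + f(n-2) with f(1)=1, f(2)=2.
Computing successive values: f(1)=1, f(2)=2, f(3)=3, f(4)=5, f(5)=8, f(6)=13, f(7)=21, f(8)=34, f(9)=55, f(10)=89, f(11)=144, f(12)=233, f(13)=377, f(14)=610, f(15)=987, f(16)=1597, f(17)=2584, f(18)=4181, f(19)=6765, f(20)=10946, f(21)=17711, f(22)=28657, f(23)=46368, f(24)=75025, f(25)=121393, f(26)=196418, f(27)=317811.

Final answer: 317811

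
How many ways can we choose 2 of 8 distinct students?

C(8,2) = 8!/(2! x (8-2)!).

Final answer: C(8,2) = 28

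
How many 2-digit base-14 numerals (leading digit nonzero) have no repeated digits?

First digit: 13 (nonzero). Second: 13 (not first). Third: 12, etc.
Total: 13 x 13.

Final answer: 169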